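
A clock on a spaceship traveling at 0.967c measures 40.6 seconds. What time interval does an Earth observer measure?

Proper time Δt₀ = 40.6 seconds
γ = 1/√(1 - 0.967²) = 3.925
Δt = γΔt₀ = 3.925 × 40.6 = 159.4 seconds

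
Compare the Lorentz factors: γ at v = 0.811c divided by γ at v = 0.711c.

γ₁ = 1/√(1 - 0.811²) = 1.709
γ₂ = 1/√(1 - 0.711²) = 1.422
γ₁/γ₂ = 1.709/1.422 = 1.202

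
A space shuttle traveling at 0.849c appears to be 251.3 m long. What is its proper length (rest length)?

Contracted length L = 251.3 m
γ = 1/√(1 - 0.849²) = 1.8925
L₀ = γL = 1.8925 × 251.3 = 475.6 m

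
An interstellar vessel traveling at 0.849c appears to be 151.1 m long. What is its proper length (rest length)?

Contracted length L = 151.1 m
γ = 1/√(1 - 0.849²) = 1.893
L₀ = γL = 1.893 × 151.1 = 286.0 m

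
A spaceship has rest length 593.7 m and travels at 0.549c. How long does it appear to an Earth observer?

Proper length L₀ = 593.7 m
γ = 1/√(1 - 0.549²) = 1.1964
L = L₀/γ = 593.7/1.1964 = 496.2 m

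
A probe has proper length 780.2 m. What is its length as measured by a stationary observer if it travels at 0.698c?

Proper length L₀ = 780.2 m
γ = 1/√(1 - 0.698²) = 1.3965
L = L₀/γ = 780.2/1.3965 = 558.7 m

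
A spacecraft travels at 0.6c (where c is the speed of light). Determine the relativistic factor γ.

v/c = 0.6, so (v/c)² = 0.36
1 - (v/c)² = 0.64
γ = 1/√(0.64) = 1.250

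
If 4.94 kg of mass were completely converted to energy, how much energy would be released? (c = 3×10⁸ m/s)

Using E = mc²:
c² = (3×10⁸)² = 9×10¹⁶ m²/s²
E = 4.94 × 9×10¹⁶ = 4.446×10¹⁷ J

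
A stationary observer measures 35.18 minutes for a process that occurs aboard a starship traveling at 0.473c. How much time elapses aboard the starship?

Dilated time Δt = 35.18 minutes
γ = 1/√(1 - 0.473²) = 1.135
Δt₀ = Δt/γ = 35.18/1.135 = 31.00 minutes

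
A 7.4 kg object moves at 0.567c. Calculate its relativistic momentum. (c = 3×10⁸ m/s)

γ = 1/√(1 - 0.567²) = 1.214
v = 0.567 × 3×10⁸ = 1.701×10⁸ m/s
p = γmv = 1.214 × 7.4 × 1.701×10⁸ = 1.528×10⁹ kg·m/s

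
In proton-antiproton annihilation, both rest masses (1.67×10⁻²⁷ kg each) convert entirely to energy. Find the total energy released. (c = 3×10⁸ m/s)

Both particles have the same rest mass, so total mass = 2m
E = 2m·c² = 2 × 1.67×10⁻²⁷ × (3×10⁸)²
= 2 × 1.67×10⁻²⁷ × 9×10¹⁶
= 3.006×10⁻¹⁰ J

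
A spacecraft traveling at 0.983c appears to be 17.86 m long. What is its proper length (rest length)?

Contracted length L = 17.86 m
γ = 1/√(1 - 0.983²) = 5.446
L₀ = γL = 5.446 × 17.86 = 97.27 m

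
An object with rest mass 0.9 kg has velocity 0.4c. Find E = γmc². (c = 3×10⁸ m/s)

γ = 1/√(1 - 0.4²) = 1.0911
mc² = 0.9 × (3×10⁸)² = 8.100×10¹⁶ J
E = γmc² = 1.0911 × 8.100×10¹⁶ = 8.838×10¹⁶ J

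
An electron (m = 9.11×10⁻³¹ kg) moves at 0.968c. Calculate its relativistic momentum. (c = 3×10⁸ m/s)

γ = 1/√(1 - 0.968²) = 3.985
v = 0.968 × 3×10⁸ = 2.904×10⁸ m/s
p = γmv = 3.985 × 9.11×10⁻³¹ × 2.904×10⁸ = 1.054×10⁻²¹ kg·m/s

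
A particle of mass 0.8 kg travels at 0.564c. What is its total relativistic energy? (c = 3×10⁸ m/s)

γ = 1/√(1 - 0.564²) = 1.211
mc² = 0.8 × (3×10⁸)² = 7.200×10¹⁶ J
E = γmc² = 1.211 × 7.200×10¹⁶ = 8.719×10¹⁶ J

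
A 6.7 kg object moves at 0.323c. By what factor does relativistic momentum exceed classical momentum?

p_rel = γmv, p_class = mv
Ratio = γ = 1/√(1 - 0.323²) = 1.057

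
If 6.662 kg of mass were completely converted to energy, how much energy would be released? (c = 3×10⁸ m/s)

Using E = mc²:
c² = (3×10⁸)² = 9×10¹⁶ m²/s²
E = 6.662 × 9×10¹⁶ = 5.996×10¹⁷ J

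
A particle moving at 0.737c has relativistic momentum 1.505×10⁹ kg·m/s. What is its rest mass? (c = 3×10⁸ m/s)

γ = 1/√(1 - 0.737²) = 1.4795
v = 0.737 × 3×10⁸ = 2.211×10⁸ m/s
m = p/(γv) = 1.505×10⁹/(1.4795 × 2.211×10⁸) = 4.601 kg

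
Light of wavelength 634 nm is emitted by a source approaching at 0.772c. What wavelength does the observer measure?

β = 0.772
Wavelength Doppler factor = √(0.228/1.772) = √(0.1287) = 0.3587
λ_obs = 634 × 0.3587 = 227.4 nm (blueshift)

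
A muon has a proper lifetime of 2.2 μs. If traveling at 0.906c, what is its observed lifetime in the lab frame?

Proper lifetime τ₀ = 2.2 μs
γ = 1/√(1 - 0.906²) = 2.3625
τ = γτ₀ = 2.3625 × 2.2 μs = 5.198 μs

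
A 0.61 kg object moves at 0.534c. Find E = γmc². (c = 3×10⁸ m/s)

γ = 1/√(1 - 0.534²) = 1.18275
mc² = 0.61 × (3×10⁸)² = 5.490×10¹⁶ J
E = γmc² = 1.18275 × 5.490×10¹⁶ = 6.493×10¹⁶ J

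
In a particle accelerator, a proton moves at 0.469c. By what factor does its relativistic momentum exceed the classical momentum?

p_rel = γmv, p_class = mv
Ratio = γ = 1/√(1 - 0.469²)
= 1/√(0.780039) = 1.132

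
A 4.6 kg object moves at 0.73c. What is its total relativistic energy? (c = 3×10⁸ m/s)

γ = 1/√(1 - 0.73²) = 1.4632
mc² = 4.6 × (3×10⁸)² = 4.140×10¹⁷ J
E = γmc² = 1.4632 × 4.140×10¹⁷ = 6.058×10¹⁷ J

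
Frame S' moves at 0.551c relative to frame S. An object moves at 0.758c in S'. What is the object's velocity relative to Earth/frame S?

u = (u' + v)/(1 + u'v/c²)
Numerator: 0.758 + 0.551 = 1.309
Denominator: 1 + 0.417658 = 1.417658
u = 1.309/1.417658 = 0.9234c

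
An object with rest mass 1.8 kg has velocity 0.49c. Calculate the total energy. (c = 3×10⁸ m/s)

γ = 1/√(1 - 0.49²) = 1.147
mc² = 1.8 × (3×10⁸)² = 1.620×10¹⁷ J
E = γmc² = 1.147 × 1.620×10¹⁷ = 1.858×10¹⁷ J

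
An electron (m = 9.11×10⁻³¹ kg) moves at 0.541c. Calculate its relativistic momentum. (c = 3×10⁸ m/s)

γ = 1/√(1 - 0.541²) = 1.189
v = 0.541 × 3×10⁸ = 1.623×10⁸ m/s
p = γmv = 1.189 × 9.11×10⁻³¹ × 1.623×10⁸ = 1.758×10⁻²² kg·m/s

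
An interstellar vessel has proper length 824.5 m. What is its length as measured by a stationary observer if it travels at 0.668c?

Proper length L₀ = 824.5 m
γ = 1/√(1 - 0.668²) = 1.3438
L = L₀/γ = 824.5/1.3438 = 613.6 m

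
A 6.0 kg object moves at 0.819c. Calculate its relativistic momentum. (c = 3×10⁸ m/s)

γ = 1/√(1 - 0.819²) = 1.7428
v = 0.819 × 3×10⁸ = 2.457×10⁸ m/s
p = γmv = 1.7428 × 6.0 × 2.457×10⁸ = 2.569×10⁹ kg·m/s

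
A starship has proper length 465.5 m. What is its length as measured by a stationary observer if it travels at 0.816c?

Proper length L₀ = 465.5 m
γ = 1/√(1 - 0.816²) = 1.730
L = L₀/γ = 465.5/1.730 = 269.1 m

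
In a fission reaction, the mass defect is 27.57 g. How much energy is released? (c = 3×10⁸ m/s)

Convert mass defect: Δm = 27.57 g = 0.02757 kg
E = Δm·c² = 0.02757 × (3×10⁸)²
= 0.02757 × 9×10¹⁶ = 2.481×10¹⁵ J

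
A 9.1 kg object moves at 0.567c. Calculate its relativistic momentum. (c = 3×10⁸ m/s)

γ = 1/√(1 - 0.567²) = 1.214
v = 0.567 × 3×10⁸ = 1.701×10⁸ m/s
p = γmv = 1.214 × 9.1 × 1.701×10⁸ = 1.879×10⁹ kg·m/s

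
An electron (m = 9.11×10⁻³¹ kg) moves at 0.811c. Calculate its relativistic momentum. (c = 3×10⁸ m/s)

γ = 1/√(1 - 0.811²) = 1.7093
v = 0.811 × 3×10⁸ = 2.433×10⁸ m/s
p = γmv = 1.7093 × 9.11×10⁻³¹ × 2.433×10⁸ = 3.789×10⁻²² kg·m/s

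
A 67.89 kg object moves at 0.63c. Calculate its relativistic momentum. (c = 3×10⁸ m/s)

γ = 1/√(1 - 0.63²) = 1.2877
v = 0.63 × 3×10⁸ = 1.890×10⁸ m/s
p = γmv = 1.2877 × 67.89 × 1.890×10⁸ = 1.652×10¹⁰ kg·m/s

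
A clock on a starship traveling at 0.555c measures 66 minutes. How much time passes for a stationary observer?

Proper time Δt₀ = 66 minutes
γ = 1/√(1 - 0.555²) = 1.2021
Δt = γΔt₀ = 1.2021 × 66 = 79.34 minutes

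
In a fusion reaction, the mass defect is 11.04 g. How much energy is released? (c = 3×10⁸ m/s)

Convert mass defect: Δm = 11.04 g = 0.01104 kg
E = Δm·c² = 0.01104 × (3×10⁸)²
= 0.01104 × 9×10¹⁶ = 9.936×10¹⁴ J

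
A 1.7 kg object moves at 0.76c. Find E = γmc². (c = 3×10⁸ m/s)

γ = 1/√(1 - 0.76²) = 1.5386
mc² = 1.7 × (3×10⁸)² = 1.530×10¹⁷ J
E = γmc² = 1.5386 × 1.530×10¹⁷ = 2.354×10¹⁷ J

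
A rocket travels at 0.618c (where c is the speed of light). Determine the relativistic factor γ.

v/c = 0.618, so (v/c)² = 0.381924
1 - (v/c)² = 0.618076
γ = 1/√(0.618076) = 1.272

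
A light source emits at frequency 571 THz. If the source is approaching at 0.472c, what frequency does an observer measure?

β = v/c = 0.472
(1+β)/(1-β) = 1.472/0.528 = 2.788
Doppler factor = √(2.788) = 1.6697
f_obs = 571 × 1.6697 = 953.4 THz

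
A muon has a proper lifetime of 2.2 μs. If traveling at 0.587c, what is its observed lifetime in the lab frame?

Proper lifetime τ₀ = 2.2 μs
γ = 1/√(1 - 0.587²) = 1.235
τ = γτ₀ = 1.235 × 2.2 μs = 2.717 μs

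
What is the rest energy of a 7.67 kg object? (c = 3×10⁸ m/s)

c² = (3×10⁸)² = 9.000×10¹⁶ m²/s²
E₀ = mc² = 7.67 × 9.000×10¹⁶ = 6.903×10¹⁷ J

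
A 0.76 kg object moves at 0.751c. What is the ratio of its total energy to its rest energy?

E = γmc², E₀ = mc²
E/E₀ = γ = 1/√(1 - 0.751²) = 1.514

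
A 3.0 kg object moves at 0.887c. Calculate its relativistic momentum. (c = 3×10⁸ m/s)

γ = 1/√(1 - 0.887²) = 2.166
v = 0.887 × 3×10⁸ = 2.661×10⁸ m/s
p = γmv = 2.166 × 3.0 × 2.661×10⁸ = 1.729×10⁹ kg·m/s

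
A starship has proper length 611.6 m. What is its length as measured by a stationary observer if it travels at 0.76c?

Proper length L₀ = 611.6 m
γ = 1/√(1 - 0.76²) = 1.5386
L = L₀/γ = 611.6/1.5386 = 397.5 m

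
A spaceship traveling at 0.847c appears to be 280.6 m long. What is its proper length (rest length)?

Contracted length L = 280.6 m
γ = 1/√(1 - 0.847²) = 1.881
L₀ = γL = 1.881 × 280.6 = 527.8 m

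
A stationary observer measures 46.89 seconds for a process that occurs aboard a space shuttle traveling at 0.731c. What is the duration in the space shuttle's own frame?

Dilated time Δt = 46.89 seconds
γ = 1/√(1 - 0.731²) = 1.4655
Δt₀ = Δt/γ = 46.89/1.4655 = 32.00 seconds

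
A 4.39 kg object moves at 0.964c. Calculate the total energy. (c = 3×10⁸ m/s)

γ = 1/√(1 - 0.964²) = 3.761
mc² = 4.39 × (3×10⁸)² = 3.951×10¹⁷ J
E = γmc² = 3.761 × 3.951×10¹⁷ = 1.486×10¹⁸ J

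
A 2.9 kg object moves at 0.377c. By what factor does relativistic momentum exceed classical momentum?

p_rel = γmv, p_class = mv
Ratio = γ = 1/√(1 - 0.377²) = 1.080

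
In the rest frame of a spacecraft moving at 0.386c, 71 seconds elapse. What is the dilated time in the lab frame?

Proper time Δt₀ = 71 seconds
γ = 1/√(1 - 0.386²) = 1.084
Δt = γΔt₀ = 1.084 × 71 = 76.96 seconds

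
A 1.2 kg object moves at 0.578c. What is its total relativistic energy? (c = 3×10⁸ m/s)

γ = 1/√(1 - 0.578²) = 1.225
mc² = 1.2 × (3×10⁸)² = 1.080×10¹⁷ J
E = γmc² = 1.225 × 1.080×10¹⁷ = 1.323×10¹⁷ J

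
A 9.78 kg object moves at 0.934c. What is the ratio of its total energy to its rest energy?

E = γmc², E₀ = mc²
E/E₀ = γ = 1/√(1 - 0.934²) = 2.799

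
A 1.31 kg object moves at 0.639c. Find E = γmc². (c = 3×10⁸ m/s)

γ = 1/√(1 - 0.639²) = 1.300
mc² = 1.31 × (3×10⁸)² = 1.179×10¹⁷ J
E = γmc² = 1.300 × 1.179×10¹⁷ = 1.533×10¹⁷ J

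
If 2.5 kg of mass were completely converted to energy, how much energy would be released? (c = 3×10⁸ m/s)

Using E = mc²:
c² = (3×10⁸)² = 9×10¹⁶ m²/s²
E = 2.5 × 9×10¹⁶ = 2.250×10¹⁷ J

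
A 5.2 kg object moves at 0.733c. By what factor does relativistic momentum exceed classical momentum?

p_rel = γmv, p_class = mv
Ratio = γ = 1/√(1 - 0.733²) = 1.470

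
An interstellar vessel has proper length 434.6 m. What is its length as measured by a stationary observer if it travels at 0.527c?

Proper length L₀ = 434.6 m
γ = 1/√(1 - 0.527²) = 1.17666
L = L₀/γ = 434.6/1.17666 = 369.4 m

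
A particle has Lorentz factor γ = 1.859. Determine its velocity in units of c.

From γ = 1/√(1 - v²/c²):
1/γ² = 1/1.859² = 0.2894
v²/c² = 1 - 0.2894 = 0.7106
v/c = √(0.7106) = 0.8430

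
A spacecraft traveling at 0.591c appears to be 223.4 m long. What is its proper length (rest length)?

Contracted length L = 223.4 m
γ = 1/√(1 - 0.591²) = 1.2397
L₀ = γL = 1.2397 × 223.4 = 276.9 m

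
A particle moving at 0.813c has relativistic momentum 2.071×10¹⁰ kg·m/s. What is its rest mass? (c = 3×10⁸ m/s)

γ = 1/√(1 - 0.813²) = 1.7174
v = 0.813 × 3×10⁸ = 2.439×10⁸ m/s
m = p/(γv) = 2.071×10¹⁰/(1.7174 × 2.439×10⁸) = 49.44 kg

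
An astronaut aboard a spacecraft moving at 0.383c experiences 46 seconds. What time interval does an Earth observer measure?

Proper time Δt₀ = 46 seconds
γ = 1/√(1 - 0.383²) = 1.0825
Δt = γΔt₀ = 1.0825 × 46 = 49.80 seconds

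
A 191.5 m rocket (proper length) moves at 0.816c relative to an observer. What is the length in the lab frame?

Proper length L₀ = 191.5 m
γ = 1/√(1 - 0.816²) = 1.730
L = L₀/γ = 191.5/1.730 = 110.7 m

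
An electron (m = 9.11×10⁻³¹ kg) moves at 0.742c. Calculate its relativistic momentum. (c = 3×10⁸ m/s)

γ = 1/√(1 - 0.742²) = 1.4916
v = 0.742 × 3×10⁸ = 2.226×10⁸ m/s
p = γmv = 1.4916 × 9.11×10⁻³¹ × 2.226×10⁸ = 3.025×10⁻²² kg·m/s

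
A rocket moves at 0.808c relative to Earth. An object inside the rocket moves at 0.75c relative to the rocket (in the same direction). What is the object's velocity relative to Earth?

u = (u' + v)/(1 + u'v/c²)
Numerator: 0.75 + 0.808 = 1.558
Denominator: 1 + 0.606 = 1.606
u = 1.558/1.606 = 0.9701c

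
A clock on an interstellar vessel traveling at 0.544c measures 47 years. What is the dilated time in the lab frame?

Proper time Δt₀ = 47 years
γ = 1/√(1 - 0.544²) = 1.1918
Δt = γΔt₀ = 1.1918 × 47 = 56.01 years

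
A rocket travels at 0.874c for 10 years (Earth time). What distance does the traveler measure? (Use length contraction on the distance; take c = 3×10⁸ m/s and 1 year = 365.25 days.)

Earth distance: d = v × t = 0.874c × 10 yr = 8.2744×10¹⁶ m
γ = 2.0579
d' = d/γ = 8.2744×10¹⁶/2.0579 = 4.021×10¹⁶ m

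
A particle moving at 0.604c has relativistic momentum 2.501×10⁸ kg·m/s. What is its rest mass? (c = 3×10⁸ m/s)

γ = 1/√(1 - 0.604²) = 1.255
v = 0.604 × 3×10⁸ = 1.812×10⁸ m/s
m = p/(γv) = 2.501×10⁸/(1.255 × 1.812×10⁸) = 1.100 kg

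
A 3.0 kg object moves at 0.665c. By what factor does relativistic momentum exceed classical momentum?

p_rel = γmv, p_class = mv
Ratio = γ = 1/√(1 - 0.665²) = 1.339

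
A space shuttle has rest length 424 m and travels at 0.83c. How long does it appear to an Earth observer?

Proper length L₀ = 424 m
γ = 1/√(1 - 0.83²) = 1.793
L = L₀/γ = 424/1.793 = 236.5 m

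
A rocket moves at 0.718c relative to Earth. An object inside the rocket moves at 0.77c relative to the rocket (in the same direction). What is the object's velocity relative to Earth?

u = (u' + v)/(1 + u'v/c²)
Numerator: 0.77 + 0.718 = 1.488
Denominator: 1 + 0.55286 = 1.55286
u = 1.488/1.55286 = 0.9582c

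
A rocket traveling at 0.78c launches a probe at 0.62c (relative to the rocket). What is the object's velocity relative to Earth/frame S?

u = (u' + v)/(1 + u'v/c²)
Numerator: 0.62 + 0.78 = 1.4
Denominator: 1 + 0.4836 = 1.4836
u = 1.4/1.4836 = 0.9437c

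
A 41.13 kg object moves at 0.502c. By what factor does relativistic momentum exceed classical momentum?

p_rel = γmv, p_class = mv
Ratio = γ = 1/√(1 - 0.502²) = 1.156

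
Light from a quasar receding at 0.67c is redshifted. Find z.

β = 0.67
(1+β)/(1-β) = 1.67/0.33 = 5.061
√(5.061) = 2.250
z = 2.250 - 1 = 1.250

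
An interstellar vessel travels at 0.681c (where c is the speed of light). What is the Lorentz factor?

v/c = 0.681, so (v/c)² = 0.463761
1 - (v/c)² = 0.536239
γ = 1/√(0.536239) = 1.366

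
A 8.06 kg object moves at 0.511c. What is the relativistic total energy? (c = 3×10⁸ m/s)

γ = 1/√(1 - 0.511²) = 1.1634
mc² = 8.06 × (3×10⁸)² = 7.254×10¹⁷ J
E = γmc² = 1.1634 × 7.254×10¹⁷ = 8.439×10¹⁷ J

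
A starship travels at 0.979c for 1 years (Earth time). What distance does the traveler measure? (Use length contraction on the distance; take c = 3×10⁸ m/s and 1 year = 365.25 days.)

Earth distance: d = v × t = 0.979c × 1 yr = 9.2685×10¹⁵ m
γ = 4.9053
d' = d/γ = 9.2685×10¹⁵/4.9053 = 1.889×10¹⁵ m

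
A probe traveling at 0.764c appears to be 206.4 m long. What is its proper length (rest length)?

Contracted length L = 206.4 m
γ = 1/√(1 - 0.764²) = 1.550
L₀ = γL = 1.550 × 206.4 = 319.9 m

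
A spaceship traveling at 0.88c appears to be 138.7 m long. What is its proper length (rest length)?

Contracted length L = 138.7 m
γ = 1/√(1 - 0.88²) = 2.105
L₀ = γL = 2.105 × 138.7 = 292.0 m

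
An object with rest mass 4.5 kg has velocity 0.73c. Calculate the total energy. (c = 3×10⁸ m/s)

γ = 1/√(1 - 0.73²) = 1.4632
mc² = 4.5 × (3×10⁸)² = 4.050×10¹⁷ J
E = γmc² = 1.4632 × 4.050×10¹⁷ = 5.926×10¹⁷ J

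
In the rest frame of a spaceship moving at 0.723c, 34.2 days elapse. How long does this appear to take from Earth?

Proper time Δt₀ = 34.2 days
γ = 1/√(1 - 0.723²) = 1.4475
Δt = γΔt₀ = 1.4475 × 34.2 = 49.50 days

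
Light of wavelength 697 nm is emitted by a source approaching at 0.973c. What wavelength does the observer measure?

β = 0.973
Wavelength Doppler factor = √(0.027/1.973) = √(0.013685) = 0.11698
λ_obs = 697 × 0.11698 = 81.54 nm (blueshift)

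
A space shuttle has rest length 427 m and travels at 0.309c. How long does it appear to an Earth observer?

Proper length L₀ = 427 m
γ = 1/√(1 - 0.309²) = 1.0515
L = L₀/γ = 427/1.0515 = 406.1 m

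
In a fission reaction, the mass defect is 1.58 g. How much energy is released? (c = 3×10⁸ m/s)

Convert mass defect: Δm = 1.58 g = 0.00158 kg
E = Δm·c² = 0.00158 × (3×10⁸)²
= 0.00158 × 9×10¹⁶ = 1.422×10¹⁴ J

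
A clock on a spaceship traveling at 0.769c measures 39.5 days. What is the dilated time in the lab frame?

Proper time Δt₀ = 39.5 days
γ = 1/√(1 - 0.769²) = 1.5643
Δt = γΔt₀ = 1.5643 × 39.5 = 61.79 days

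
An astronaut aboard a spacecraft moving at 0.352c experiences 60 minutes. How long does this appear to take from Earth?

Proper time Δt₀ = 60 minutes
γ = 1/√(1 - 0.352²) = 1.0684
Δt = γΔt₀ = 1.0684 × 60 = 64.10 minutes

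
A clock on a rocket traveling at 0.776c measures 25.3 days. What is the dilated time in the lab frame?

Proper time Δt₀ = 25.3 days
γ = 1/√(1 - 0.776²) = 1.5855
Δt = γΔt₀ = 1.5855 × 25.3 = 40.11 days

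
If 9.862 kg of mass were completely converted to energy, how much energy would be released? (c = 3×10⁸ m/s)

Using E = mc²:
c² = (3×10⁸)² = 9×10¹⁶ m²/s²
E = 9.862 × 9×10¹⁶ = 8.876×10¹⁷ J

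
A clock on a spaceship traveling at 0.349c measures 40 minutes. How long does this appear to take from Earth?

Proper time Δt₀ = 40 minutes
γ = 1/√(1 - 0.349²) = 1.067
Δt = γΔt₀ = 1.067 × 40 = 42.68 minutes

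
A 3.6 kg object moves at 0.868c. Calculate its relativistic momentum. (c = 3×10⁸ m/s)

γ = 1/√(1 - 0.868²) = 2.014
v = 0.868 × 3×10⁸ = 2.604×10⁸ m/s
p = γmv = 2.014 × 3.6 × 2.604×10⁸ = 1.888×10⁹ kg·m/s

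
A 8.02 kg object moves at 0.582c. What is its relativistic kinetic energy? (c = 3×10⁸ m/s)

γ = 1/√(1 - 0.582²) = 1.2297
γ - 1 = 0.2297
KE = (γ-1)mc² = 0.2297 × 8.02 × (3×10⁸)² = 1.658×10¹⁷ J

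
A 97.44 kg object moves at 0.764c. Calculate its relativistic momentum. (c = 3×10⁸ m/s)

γ = 1/√(1 - 0.764²) = 1.5499
v = 0.764 × 3×10⁸ = 2.292×10⁸ m/s
p = γmv = 1.5499 × 97.44 × 2.292×10⁸ = 3.461×10¹⁰ kg·m/s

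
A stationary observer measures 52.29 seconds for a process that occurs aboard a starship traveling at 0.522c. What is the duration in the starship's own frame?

Dilated time Δt = 52.29 seconds
γ = 1/√(1 - 0.522²) = 1.1724
Δt₀ = Δt/γ = 52.29/1.1724 = 44.60 seconds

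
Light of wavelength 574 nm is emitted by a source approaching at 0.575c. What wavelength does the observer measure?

β = 0.575
Wavelength Doppler factor = √(0.425/1.575) = √(0.26984) = 0.5195
λ_obs = 574 × 0.5195 = 298.2 nm (blueshift)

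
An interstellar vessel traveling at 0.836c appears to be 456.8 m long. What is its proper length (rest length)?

Contracted length L = 456.8 m
γ = 1/√(1 - 0.836²) = 1.8224
L₀ = γL = 1.8224 × 456.8 = 832.5 m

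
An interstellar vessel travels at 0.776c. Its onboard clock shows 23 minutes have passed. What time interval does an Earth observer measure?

Proper time Δt₀ = 23 minutes
γ = 1/√(1 - 0.776²) = 1.5855
Δt = γΔt₀ = 1.5855 × 23 = 36.47 minutes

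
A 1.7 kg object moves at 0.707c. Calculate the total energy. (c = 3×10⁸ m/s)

γ = 1/√(1 - 0.707²) = 1.414
mc² = 1.7 × (3×10⁸)² = 1.530×10¹⁷ J
E = γmc² = 1.414 × 1.530×10¹⁷ = 2.163×10¹⁷ J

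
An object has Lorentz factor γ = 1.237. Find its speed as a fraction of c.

From γ = 1/√(1 - v²/c²):
1/γ² = 1/1.237² = 0.6535
v²/c² = 1 - 0.6535 = 0.3465
v/c = √(0.3465) = 0.5886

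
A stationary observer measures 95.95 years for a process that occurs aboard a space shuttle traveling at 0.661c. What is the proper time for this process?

Dilated time Δt = 95.95 years
γ = 1/√(1 - 0.661²) = 1.3326
Δt₀ = Δt/γ = 95.95/1.3326 = 72.00 years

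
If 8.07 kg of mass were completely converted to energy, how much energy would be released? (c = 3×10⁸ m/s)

Using E = mc²:
c² = (3×10⁸)² = 9×10¹⁶ m²/s²
E = 8.07 × 9×10¹⁶ = 7.263×10¹⁷ J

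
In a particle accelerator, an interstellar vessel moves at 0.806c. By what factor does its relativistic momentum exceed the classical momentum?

p_rel = γmv, p_class = mv
Ratio = γ = 1/√(1 - 0.806²)
= 1/√(0.350364) = 1.689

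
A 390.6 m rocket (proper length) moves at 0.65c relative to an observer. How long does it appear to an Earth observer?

Proper length L₀ = 390.6 m
γ = 1/√(1 - 0.65²) = 1.316
L = L₀/γ = 390.6/1.316 = 296.8 m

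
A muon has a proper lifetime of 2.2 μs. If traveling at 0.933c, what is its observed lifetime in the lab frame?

Proper lifetime τ₀ = 2.2 μs
γ = 1/√(1 - 0.933²) = 2.7787
τ = γτ₀ = 2.7787 × 2.2 μs = 6.113 μs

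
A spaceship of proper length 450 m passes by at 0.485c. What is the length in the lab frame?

Proper length L₀ = 450 m
γ = 1/√(1 - 0.485²) = 1.1435
L = L₀/γ = 450/1.1435 = 393.5 m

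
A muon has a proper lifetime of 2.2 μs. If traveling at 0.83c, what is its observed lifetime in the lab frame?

Proper lifetime τ₀ = 2.2 μs
γ = 1/√(1 - 0.83²) = 1.7929
τ = γτ₀ = 1.7929 × 2.2 μs = 3.944 μs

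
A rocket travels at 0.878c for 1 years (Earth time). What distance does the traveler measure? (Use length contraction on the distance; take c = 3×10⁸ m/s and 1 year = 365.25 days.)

Earth distance: d = v × t = 0.878c × 1 yr = 8.312×10¹⁵ m
γ = 2.089
d' = d/γ = 8.312×10¹⁵/2.089 = 3.979×10¹⁵ m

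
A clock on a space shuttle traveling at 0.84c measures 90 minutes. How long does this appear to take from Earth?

Proper time Δt₀ = 90 minutes
γ = 1/√(1 - 0.84²) = 1.843
Δt = γΔt₀ = 1.843 × 90 = 165.9 minutes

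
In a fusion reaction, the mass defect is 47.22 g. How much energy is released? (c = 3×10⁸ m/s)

Convert mass defect: Δm = 47.22 g = 0.04722 kg
E = Δm·c² = 0.04722 × (3×10⁸)²
= 0.04722 × 9×10¹⁶ = 4.250×10¹⁵ J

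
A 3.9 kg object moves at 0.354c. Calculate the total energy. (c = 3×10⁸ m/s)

γ = 1/√(1 - 0.354²) = 1.0692
mc² = 3.9 × (3×10⁸)² = 3.510×10¹⁷ J
E = γmc² = 1.0692 × 3.510×10¹⁷ = 3.753×10¹⁷ J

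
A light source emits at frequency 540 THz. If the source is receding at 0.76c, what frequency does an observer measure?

β = v/c = 0.76
(1-β)/(1+β) = 0.24/1.76 = 0.1364
Doppler factor = √(0.1364) = 0.3693
f_obs = 540 × 0.3693 = 199.4 THz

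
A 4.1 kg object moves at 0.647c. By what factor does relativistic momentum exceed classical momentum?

p_rel = γmv, p_class = mv
Ratio = γ = 1/√(1 - 0.647²) = 1.311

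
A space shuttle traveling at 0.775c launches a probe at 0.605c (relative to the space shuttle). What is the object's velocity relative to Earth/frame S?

u = (u' + v)/(1 + u'v/c²)
Numerator: 0.605 + 0.775 = 1.38
Denominator: 1 + 0.468875 = 1.468875
u = 1.38/1.468875 = 0.9395c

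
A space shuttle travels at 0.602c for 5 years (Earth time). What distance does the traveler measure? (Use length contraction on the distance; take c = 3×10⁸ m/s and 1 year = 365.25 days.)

Earth distance: d = v × t = 0.602c × 5 yr = 2.8497×10¹⁶ m
γ = 1.2524
d' = d/γ = 2.8497×10¹⁶/1.2524 = 2.275×10¹⁶ m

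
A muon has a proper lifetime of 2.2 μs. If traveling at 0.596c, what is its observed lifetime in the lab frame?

Proper lifetime τ₀ = 2.2 μs
γ = 1/√(1 - 0.596²) = 1.2454
τ = γτ₀ = 1.2454 × 2.2 μs = 2.740 μs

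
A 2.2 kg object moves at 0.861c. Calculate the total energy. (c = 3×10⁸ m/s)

γ = 1/√(1 - 0.861²) = 1.966
mc² = 2.2 × (3×10⁸)² = 1.980×10¹⁷ J
E = γmc² = 1.966 × 1.980×10¹⁷ = 3.893×10¹⁷ J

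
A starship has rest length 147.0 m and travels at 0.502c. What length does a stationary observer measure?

Proper length L₀ = 147.0 m
γ = 1/√(1 - 0.502²) = 1.1562
L = L₀/γ = 147.0/1.1562 = 127.1 m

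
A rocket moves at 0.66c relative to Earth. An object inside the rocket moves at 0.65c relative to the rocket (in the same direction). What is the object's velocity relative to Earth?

u = (u' + v)/(1 + u'v/c²)
Numerator: 0.65 + 0.66 = 1.31
Denominator: 1 + 0.429 = 1.429
u = 1.31/1.429 = 0.9167c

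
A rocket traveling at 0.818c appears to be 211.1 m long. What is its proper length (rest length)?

Contracted length L = 211.1 m
γ = 1/√(1 - 0.818²) = 1.7385
L₀ = γL = 1.7385 × 211.1 = 367.0 m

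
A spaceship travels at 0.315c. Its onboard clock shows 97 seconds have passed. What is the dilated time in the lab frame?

Proper time Δt₀ = 97 seconds
γ = 1/√(1 - 0.315²) = 1.054
Δt = γΔt₀ = 1.054 × 97 = 102.2 seconds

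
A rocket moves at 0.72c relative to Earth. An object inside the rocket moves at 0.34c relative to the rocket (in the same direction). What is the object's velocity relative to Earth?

u = (u' + v)/(1 + u'v/c²)
Numerator: 0.34 + 0.72 = 1.06
Denominator: 1 + 0.2448 = 1.2448
u = 1.06/1.2448 = 0.8515c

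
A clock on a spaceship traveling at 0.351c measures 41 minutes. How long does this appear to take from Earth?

Proper time Δt₀ = 41 minutes
γ = 1/√(1 - 0.351²) = 1.068
Δt = γΔt₀ = 1.068 × 41 = 43.79 minutes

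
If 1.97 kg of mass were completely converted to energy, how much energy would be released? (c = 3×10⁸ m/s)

Using E = mc²:
c² = (3×10⁸)² = 9×10¹⁶ m²/s²
E = 1.97 × 9×10¹⁶ = 1.773×10¹⁷ J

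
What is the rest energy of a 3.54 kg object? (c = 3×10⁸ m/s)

c² = (3×10⁸)² = 9.000×10¹⁶ m²/s²
E₀ = mc² = 3.54 × 9.000×10¹⁶ = 3.186×10¹⁷ J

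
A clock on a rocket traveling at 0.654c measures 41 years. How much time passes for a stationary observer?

Proper time Δt₀ = 41 years
γ = 1/√(1 - 0.654²) = 1.322
Δt = γΔt₀ = 1.322 × 41 = 54.20 years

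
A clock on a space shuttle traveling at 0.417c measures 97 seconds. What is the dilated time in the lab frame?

Proper time Δt₀ = 97 seconds
γ = 1/√(1 - 0.417²) = 1.100
Δt = γΔt₀ = 1.100 × 97 = 106.7 seconds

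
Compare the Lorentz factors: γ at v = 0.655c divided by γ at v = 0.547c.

γ₁ = 1/√(1 - 0.655²) = 1.3234
γ₂ = 1/√(1 - 0.547²) = 1.1946
γ₁/γ₂ = 1.3234/1.1946 = 1.108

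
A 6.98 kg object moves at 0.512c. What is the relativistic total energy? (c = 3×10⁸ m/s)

γ = 1/√(1 - 0.512²) = 1.16416
mc² = 6.98 × (3×10⁸)² = 6.282×10¹⁷ J
E = γmc² = 1.16416 × 6.282×10¹⁷ = 7.313×10¹⁷ J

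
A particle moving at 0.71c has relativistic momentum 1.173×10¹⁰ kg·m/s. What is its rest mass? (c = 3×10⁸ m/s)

γ = 1/√(1 - 0.71²) = 1.420
v = 0.71 × 3×10⁸ = 2.130×10⁸ m/s
m = p/(γv) = 1.173×10¹⁰/(1.420 × 2.130×10⁸) = 38.78 kg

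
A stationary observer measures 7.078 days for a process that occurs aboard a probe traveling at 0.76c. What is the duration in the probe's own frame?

Dilated time Δt = 7.078 days
γ = 1/√(1 - 0.76²) = 1.5386
Δt₀ = Δt/γ = 7.078/1.5386 = 4.600 days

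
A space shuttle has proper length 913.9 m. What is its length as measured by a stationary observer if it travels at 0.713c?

Proper length L₀ = 913.9 m
γ = 1/√(1 - 0.713²) = 1.4262
L = L₀/γ = 913.9/1.4262 = 640.8 m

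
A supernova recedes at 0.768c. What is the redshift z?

β = 0.768
(1+β)/(1-β) = 1.768/0.232 = 7.621
√(7.621) = 2.761
z = 2.761 - 1 = 1.761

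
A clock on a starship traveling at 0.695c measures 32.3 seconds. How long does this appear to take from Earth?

Proper time Δt₀ = 32.3 seconds
γ = 1/√(1 - 0.695²) = 1.3908
Δt = γΔt₀ = 1.3908 × 32.3 = 44.92 seconds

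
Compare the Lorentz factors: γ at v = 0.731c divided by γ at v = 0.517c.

γ₁ = 1/√(1 - 0.731²) = 1.465
γ₂ = 1/√(1 - 0.517²) = 1.168
γ₁/γ₂ = 1.465/1.168 = 1.254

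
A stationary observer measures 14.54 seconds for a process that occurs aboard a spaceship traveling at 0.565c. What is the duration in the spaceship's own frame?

Dilated time Δt = 14.54 seconds
γ = 1/√(1 - 0.565²) = 1.212
Δt₀ = Δt/γ = 14.54/1.212 = 12.00 seconds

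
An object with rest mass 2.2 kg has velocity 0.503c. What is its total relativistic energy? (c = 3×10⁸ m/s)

γ = 1/√(1 - 0.503²) = 1.157
mc² = 2.2 × (3×10⁸)² = 1.980×10¹⁷ J
E = γmc² = 1.157 × 1.980×10¹⁷ = 2.291×10¹⁷ J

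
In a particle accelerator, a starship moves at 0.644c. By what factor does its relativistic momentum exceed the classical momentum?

p_rel = γmv, p_class = mv
Ratio = γ = 1/√(1 - 0.644²)
= 1/√(0.585264) = 1.307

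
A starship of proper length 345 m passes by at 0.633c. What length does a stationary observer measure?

Proper length L₀ = 345 m
γ = 1/√(1 - 0.633²) = 1.2917
L = L₀/γ = 345/1.2917 = 267.1 m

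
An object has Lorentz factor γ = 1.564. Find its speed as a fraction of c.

From γ = 1/√(1 - v²/c²):
1/γ² = 1/1.564² = 0.4088
v²/c² = 1 - 0.4088 = 0.5912
v/c = √(0.5912) = 0.7689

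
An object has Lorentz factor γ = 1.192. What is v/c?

From γ = 1/√(1 - v²/c²):
1/γ² = 1/1.192² = 0.7038
v²/c² = 1 - 0.7038 = 0.2962
v/c = √(0.2962) = 0.5442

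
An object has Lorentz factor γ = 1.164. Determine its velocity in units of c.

From γ = 1/√(1 - v²/c²):
1/γ² = 1/1.164² = 0.7381
v²/c² = 1 - 0.7381 = 0.2619
v/c = √(0.2619) = 0.5118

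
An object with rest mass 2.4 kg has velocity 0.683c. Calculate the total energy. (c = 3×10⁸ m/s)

γ = 1/√(1 - 0.683²) = 1.369
mc² = 2.4 × (3×10⁸)² = 2.160×10¹⁷ J
E = γmc² = 1.369 × 2.160×10¹⁷ = 2.957×10¹⁷ J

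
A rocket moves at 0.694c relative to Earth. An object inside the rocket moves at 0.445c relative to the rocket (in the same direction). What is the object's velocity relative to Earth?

u = (u' + v)/(1 + u'v/c²)
Numerator: 0.445 + 0.694 = 1.139
Denominator: 1 + 0.30883 = 1.30883
u = 1.139/1.30883 = 0.8702c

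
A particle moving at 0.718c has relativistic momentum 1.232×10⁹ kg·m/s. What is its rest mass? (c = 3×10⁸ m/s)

γ = 1/√(1 - 0.718²) = 1.4367
v = 0.718 × 3×10⁸ = 2.154×10⁸ m/s
m = p/(γv) = 1.232×10⁹/(1.4367 × 2.154×10⁸) = 3.981 kg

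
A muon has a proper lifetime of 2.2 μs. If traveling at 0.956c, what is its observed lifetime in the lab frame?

Proper lifetime τ₀ = 2.2 μs
γ = 1/√(1 - 0.956²) = 3.4087
τ = γτ₀ = 3.4087 × 2.2 μs = 7.499 μs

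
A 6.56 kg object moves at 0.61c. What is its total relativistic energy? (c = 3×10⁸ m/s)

γ = 1/√(1 - 0.61²) = 1.262
mc² = 6.56 × (3×10⁸)² = 5.904×10¹⁷ J
E = γmc² = 1.262 × 5.904×10¹⁷ = 7.451×10¹⁷ J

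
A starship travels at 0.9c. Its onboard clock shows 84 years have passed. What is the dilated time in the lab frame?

Proper time Δt₀ = 84 years
γ = 1/√(1 - 0.9²) = 2.294
Δt = γΔt₀ = 2.294 × 84 = 192.7 years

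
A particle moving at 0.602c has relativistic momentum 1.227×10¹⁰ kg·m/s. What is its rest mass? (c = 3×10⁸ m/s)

γ = 1/√(1 - 0.602²) = 1.2524
v = 0.602 × 3×10⁸ = 1.806×10⁸ m/s
m = p/(γv) = 1.227×10¹⁰/(1.2524 × 1.806×10⁸) = 54.25 kg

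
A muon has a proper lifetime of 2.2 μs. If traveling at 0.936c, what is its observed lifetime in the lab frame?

Proper lifetime τ₀ = 2.2 μs
γ = 1/√(1 - 0.936²) = 2.841
τ = γτ₀ = 2.841 × 2.2 μs = 6.250 μs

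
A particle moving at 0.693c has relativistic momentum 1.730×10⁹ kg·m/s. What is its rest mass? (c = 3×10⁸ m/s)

γ = 1/√(1 - 0.693²) = 1.3871
v = 0.693 × 3×10⁸ = 2.079×10⁸ m/s
m = p/(γv) = 1.730×10⁹/(1.3871 × 2.079×10⁸) = 5.999 kg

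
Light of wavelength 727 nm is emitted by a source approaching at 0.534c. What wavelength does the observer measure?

β = 0.534
Wavelength Doppler factor = √(0.466/1.534) = √(0.3038) = 0.5512
λ_obs = 727 × 0.5512 = 400.7 nm (blueshift)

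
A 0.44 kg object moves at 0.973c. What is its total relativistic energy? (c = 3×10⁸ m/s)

γ = 1/√(1 - 0.973²) = 4.333
mc² = 0.44 × (3×10⁸)² = 3.960×10¹⁶ J
E = γmc² = 4.333 × 3.960×10¹⁶ = 1.716×10¹⁷ J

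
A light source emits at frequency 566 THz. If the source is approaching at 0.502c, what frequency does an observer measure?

β = v/c = 0.502
(1+β)/(1-β) = 1.502/0.498 = 3.016
Doppler factor = √(3.016) = 1.7367
f_obs = 566 × 1.7367 = 983.0 THz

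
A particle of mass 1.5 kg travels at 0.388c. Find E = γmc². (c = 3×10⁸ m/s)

γ = 1/√(1 - 0.388²) = 1.085
mc² = 1.5 × (3×10⁸)² = 1.350×10¹⁷ J
E = γmc² = 1.085 × 1.350×10¹⁷ = 1.465×10¹⁷ J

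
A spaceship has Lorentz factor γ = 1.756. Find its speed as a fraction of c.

From γ = 1/√(1 - v²/c²):
1/γ² = 1/1.756² = 0.3243
v²/c² = 1 - 0.3243 = 0.6757
v/c = √(0.6757) = 0.8220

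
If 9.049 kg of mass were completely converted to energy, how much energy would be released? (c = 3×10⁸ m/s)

Using E = mc²:
c² = (3×10⁸)² = 9×10¹⁶ m²/s²
E = 9.049 × 9×10¹⁶ = 8.144×10¹⁷ J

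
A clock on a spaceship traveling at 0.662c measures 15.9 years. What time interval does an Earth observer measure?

Proper time Δt₀ = 15.9 years
γ = 1/√(1 - 0.662²) = 1.334
Δt = γΔt₀ = 1.334 × 15.9 = 21.21 years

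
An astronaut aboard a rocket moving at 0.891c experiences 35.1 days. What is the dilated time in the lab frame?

Proper time Δt₀ = 35.1 days
γ = 1/√(1 - 0.891²) = 2.2026
Δt = γΔt₀ = 2.2026 × 35.1 = 77.31 days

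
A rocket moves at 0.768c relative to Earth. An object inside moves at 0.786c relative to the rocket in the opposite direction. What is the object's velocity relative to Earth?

Object's velocity in rocket frame is u' = -0.786c
u = (u' + v)/(1 + u'v/c²) = (v - 0.786)/(1 - 0.786·v/c²)
Numerator: 0.768 - 0.786 = -0.018
Denominator: 1 - 0.603648 = 0.396352
u = -0.018/0.396352 = -0.04541c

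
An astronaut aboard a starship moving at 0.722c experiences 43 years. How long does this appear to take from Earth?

Proper time Δt₀ = 43 years
γ = 1/√(1 - 0.722²) = 1.4453
Δt = γΔt₀ = 1.4453 × 43 = 62.15 years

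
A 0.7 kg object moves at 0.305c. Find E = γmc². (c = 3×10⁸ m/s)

γ = 1/√(1 - 0.305²) = 1.050
mc² = 0.7 × (3×10⁸)² = 6.300×10¹⁶ J
E = γmc² = 1.050 × 6.300×10¹⁶ = 6.615×10¹⁶ J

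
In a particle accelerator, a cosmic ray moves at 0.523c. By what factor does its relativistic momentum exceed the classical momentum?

p_rel = γmv, p_class = mv
Ratio = γ = 1/√(1 - 0.523²)
= 1/√(0.726471) = 1.173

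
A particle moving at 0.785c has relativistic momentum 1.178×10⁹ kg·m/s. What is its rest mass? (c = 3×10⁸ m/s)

γ = 1/√(1 - 0.785²) = 1.614
v = 0.785 × 3×10⁸ = 2.355×10⁸ m/s
m = p/(γv) = 1.178×10⁹/(1.614 × 2.355×10⁸) = 3.099 kg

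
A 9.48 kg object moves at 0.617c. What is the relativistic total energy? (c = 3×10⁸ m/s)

γ = 1/√(1 - 0.617²) = 1.271
mc² = 9.48 × (3×10⁸)² = 8.532×10¹⁷ J
E = γmc² = 1.271 × 8.532×10¹⁷ = 1.084×10¹⁸ J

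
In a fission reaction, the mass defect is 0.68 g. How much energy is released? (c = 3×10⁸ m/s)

Convert mass defect: Δm = 0.68 g = 0.00068 kg
E = Δm·c² = 0.00068 × (3×10⁸)²
= 0.00068 × 9×10¹⁶ = 6.120×10¹³ J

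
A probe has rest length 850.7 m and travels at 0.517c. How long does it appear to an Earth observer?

Proper length L₀ = 850.7 m
γ = 1/√(1 - 0.517²) = 1.1682
L = L₀/γ = 850.7/1.1682 = 728.2 m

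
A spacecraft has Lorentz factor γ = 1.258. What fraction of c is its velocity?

From γ = 1/√(1 - v²/c²):
1/γ² = 1/1.258² = 0.6319
v²/c² = 1 - 0.6319 = 0.3681
v/c = √(0.3681) = 0.6067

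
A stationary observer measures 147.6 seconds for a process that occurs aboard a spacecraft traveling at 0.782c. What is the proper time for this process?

Dilated time Δt = 147.6 seconds
γ = 1/√(1 - 0.782²) = 1.6044
Δt₀ = Δt/γ = 147.6/1.6044 = 92.00 seconds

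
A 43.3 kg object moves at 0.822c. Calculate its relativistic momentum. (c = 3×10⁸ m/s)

γ = 1/√(1 - 0.822²) = 1.756
v = 0.822 × 3×10⁸ = 2.466×10⁸ m/s
p = γmv = 1.756 × 43.3 × 2.466×10⁸ = 1.875×10¹⁰ kg·m/s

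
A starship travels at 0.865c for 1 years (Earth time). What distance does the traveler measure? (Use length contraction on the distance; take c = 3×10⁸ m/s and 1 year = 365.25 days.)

Earth distance: d = v × t = 0.865c × 1 yr = 8.189×10¹⁵ m
γ = 1.993
d' = d/γ = 8.189×10¹⁵/1.993 = 4.109×10¹⁵ m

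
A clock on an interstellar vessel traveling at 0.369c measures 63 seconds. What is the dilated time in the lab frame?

Proper time Δt₀ = 63 seconds
γ = 1/√(1 - 0.369²) = 1.0759
Δt = γΔt₀ = 1.0759 × 63 = 67.78 seconds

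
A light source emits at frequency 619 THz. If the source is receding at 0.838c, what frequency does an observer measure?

β = v/c = 0.838
(1-β)/(1+β) = 0.162/1.838 = 0.08814
Doppler factor = √(0.08814) = 0.2969
f_obs = 619 × 0.2969 = 183.8 THz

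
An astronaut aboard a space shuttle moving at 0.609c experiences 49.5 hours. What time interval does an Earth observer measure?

Proper time Δt₀ = 49.5 hours
γ = 1/√(1 - 0.609²) = 1.2608
Δt = γΔt₀ = 1.2608 × 49.5 = 62.41 hours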